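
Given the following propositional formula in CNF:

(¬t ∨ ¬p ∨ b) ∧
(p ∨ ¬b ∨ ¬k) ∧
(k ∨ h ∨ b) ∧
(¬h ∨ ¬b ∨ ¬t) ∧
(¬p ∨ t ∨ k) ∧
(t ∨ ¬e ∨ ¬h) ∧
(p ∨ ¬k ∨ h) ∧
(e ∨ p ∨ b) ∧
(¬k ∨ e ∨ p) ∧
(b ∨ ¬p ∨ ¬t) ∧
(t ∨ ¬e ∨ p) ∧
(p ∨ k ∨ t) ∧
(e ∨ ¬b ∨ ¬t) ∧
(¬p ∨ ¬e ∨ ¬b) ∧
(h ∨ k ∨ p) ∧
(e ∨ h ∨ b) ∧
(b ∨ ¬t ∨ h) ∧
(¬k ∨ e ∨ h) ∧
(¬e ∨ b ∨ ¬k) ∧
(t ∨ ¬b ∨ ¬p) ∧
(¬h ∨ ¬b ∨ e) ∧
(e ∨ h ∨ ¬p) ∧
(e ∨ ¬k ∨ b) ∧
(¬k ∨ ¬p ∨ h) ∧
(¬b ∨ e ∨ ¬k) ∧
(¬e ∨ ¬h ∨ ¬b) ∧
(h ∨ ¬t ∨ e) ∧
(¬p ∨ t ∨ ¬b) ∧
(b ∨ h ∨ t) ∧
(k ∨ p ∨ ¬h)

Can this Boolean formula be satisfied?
No

No, the formula is not satisfiable.

No assignment of truth values to the variables can make all 30 clauses true simultaneously.

The formula is UNSAT (unsatisfiable).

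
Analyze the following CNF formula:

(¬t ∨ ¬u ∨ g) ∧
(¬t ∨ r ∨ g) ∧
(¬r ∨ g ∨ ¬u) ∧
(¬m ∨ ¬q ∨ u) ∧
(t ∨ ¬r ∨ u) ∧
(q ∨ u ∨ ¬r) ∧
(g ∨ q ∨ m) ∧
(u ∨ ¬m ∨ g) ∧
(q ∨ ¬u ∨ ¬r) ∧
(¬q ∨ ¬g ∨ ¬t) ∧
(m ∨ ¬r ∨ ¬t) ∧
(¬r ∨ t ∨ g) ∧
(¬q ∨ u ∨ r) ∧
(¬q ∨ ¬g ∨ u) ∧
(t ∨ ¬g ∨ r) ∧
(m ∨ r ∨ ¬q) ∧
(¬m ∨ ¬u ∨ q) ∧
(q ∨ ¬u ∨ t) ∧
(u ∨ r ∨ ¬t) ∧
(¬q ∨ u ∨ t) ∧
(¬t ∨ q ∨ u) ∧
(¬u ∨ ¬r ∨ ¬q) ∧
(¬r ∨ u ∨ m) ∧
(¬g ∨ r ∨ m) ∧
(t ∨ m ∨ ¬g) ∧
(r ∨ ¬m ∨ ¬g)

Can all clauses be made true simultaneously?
Yes

Yes, the formula is satisfiable.

One satisfying assignment is: g=False, u=True, m=True, t=False, q=True, r=False

Verification: With this assignment, all 26 clauses evaluate to true.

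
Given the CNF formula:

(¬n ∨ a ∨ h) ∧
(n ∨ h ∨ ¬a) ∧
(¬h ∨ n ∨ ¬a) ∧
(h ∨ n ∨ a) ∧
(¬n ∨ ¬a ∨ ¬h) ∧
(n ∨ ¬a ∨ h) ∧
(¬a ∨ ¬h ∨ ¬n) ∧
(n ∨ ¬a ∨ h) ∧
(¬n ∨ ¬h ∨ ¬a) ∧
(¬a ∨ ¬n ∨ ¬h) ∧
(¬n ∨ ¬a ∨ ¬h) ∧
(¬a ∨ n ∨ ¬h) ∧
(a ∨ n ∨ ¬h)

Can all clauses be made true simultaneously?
Yes

Yes, the formula is satisfiable.

One satisfying assignment is: a=True, n=True, h=False

Verification: With this assignment, all 13 clauses evaluate to true.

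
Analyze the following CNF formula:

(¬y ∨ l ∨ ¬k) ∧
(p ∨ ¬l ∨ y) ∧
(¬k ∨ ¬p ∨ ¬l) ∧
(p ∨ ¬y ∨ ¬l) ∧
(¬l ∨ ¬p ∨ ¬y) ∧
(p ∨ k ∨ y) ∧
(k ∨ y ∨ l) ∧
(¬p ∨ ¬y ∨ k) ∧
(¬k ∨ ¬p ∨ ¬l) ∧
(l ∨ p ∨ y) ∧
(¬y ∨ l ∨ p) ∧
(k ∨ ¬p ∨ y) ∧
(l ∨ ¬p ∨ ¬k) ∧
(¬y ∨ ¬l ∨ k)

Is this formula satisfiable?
No

No, the formula is not satisfiable.

No assignment of truth values to the variables can make all 14 clauses true simultaneously.

The formula is UNSAT (unsatisfiable).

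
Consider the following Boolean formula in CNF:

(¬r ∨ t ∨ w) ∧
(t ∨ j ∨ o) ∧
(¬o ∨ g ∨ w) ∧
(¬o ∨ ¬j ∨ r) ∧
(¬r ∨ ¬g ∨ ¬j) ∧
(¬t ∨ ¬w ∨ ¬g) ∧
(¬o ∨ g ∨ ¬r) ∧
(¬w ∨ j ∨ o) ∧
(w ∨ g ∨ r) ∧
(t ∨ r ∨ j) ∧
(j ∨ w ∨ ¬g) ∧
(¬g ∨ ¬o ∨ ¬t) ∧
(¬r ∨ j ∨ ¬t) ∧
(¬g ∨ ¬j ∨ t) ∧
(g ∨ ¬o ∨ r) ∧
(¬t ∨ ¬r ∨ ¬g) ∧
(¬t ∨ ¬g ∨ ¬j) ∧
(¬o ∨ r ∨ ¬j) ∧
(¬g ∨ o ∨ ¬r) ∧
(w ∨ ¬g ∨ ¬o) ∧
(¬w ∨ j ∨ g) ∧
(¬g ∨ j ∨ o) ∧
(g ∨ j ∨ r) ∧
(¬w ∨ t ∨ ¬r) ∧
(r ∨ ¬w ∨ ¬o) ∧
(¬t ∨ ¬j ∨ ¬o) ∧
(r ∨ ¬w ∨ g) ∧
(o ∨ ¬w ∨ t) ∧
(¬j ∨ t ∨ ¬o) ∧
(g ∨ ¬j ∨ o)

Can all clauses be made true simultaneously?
No

No, the formula is not satisfiable.

No assignment of truth values to the variables can make all 30 clauses true simultaneously.

The formula is UNSAT (unsatisfiable).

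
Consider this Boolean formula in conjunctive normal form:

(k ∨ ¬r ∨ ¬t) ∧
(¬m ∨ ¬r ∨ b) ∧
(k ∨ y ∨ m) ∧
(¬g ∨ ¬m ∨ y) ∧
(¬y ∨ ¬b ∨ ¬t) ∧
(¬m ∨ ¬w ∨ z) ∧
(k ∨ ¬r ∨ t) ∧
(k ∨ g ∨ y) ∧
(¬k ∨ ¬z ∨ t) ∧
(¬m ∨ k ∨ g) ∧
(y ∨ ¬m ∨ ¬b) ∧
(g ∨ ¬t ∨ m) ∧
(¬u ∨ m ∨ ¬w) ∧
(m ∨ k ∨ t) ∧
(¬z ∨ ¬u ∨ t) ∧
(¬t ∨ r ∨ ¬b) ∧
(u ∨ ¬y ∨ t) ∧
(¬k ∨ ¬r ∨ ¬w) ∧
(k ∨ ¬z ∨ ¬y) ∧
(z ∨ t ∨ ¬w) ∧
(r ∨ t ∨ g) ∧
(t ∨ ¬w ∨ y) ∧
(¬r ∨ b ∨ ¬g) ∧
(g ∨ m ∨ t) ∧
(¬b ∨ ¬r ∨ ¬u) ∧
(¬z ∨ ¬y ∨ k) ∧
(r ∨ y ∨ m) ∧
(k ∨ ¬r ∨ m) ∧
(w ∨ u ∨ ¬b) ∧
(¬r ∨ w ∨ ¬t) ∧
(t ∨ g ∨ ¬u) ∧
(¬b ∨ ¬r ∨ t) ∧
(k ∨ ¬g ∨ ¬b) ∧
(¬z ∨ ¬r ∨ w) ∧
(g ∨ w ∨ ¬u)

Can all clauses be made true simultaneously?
Yes

Yes, the formula is satisfiable.

One satisfying assignment is: m=True, b=False, y=False, w=False, g=False, k=True, z=False, r=False, t=True, u=False

Verification: With this assignment, all 35 clauses evaluate to true.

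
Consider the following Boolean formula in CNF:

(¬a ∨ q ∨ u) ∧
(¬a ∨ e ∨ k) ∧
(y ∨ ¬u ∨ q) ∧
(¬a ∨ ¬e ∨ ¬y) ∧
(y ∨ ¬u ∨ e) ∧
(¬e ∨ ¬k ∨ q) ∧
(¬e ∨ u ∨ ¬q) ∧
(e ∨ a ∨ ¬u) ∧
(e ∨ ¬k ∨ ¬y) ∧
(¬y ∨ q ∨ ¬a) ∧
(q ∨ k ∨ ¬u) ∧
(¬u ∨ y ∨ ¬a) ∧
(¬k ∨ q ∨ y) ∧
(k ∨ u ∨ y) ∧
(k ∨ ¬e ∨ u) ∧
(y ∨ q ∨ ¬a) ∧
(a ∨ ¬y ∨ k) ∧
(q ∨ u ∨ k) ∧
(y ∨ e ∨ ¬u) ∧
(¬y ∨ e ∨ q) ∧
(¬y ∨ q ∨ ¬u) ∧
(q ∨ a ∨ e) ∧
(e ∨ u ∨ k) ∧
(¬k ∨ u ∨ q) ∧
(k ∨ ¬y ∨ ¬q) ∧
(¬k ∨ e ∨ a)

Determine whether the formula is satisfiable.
Yes

Yes, the formula is satisfiable.

One satisfying assignment is: k=False, e=True, q=True, u=True, y=False, a=False

Verification: With this assignment, all 26 clauses evaluate to true.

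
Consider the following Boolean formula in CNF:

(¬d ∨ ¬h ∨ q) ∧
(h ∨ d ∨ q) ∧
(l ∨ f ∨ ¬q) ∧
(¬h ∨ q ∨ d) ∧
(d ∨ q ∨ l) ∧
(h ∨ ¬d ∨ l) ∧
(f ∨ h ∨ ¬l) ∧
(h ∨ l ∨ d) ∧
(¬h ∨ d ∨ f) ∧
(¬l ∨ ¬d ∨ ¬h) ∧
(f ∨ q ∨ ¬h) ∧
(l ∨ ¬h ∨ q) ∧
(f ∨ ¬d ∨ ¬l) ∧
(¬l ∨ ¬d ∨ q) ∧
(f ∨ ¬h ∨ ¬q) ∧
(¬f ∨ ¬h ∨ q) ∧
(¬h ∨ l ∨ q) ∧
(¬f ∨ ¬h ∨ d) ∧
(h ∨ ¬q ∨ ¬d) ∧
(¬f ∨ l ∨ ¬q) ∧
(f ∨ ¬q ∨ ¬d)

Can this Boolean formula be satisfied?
Yes

Yes, the formula is satisfiable.

One satisfying assignment is: d=False, q=True, h=False, l=True, f=True

Verification: With this assignment, all 21 clauses evaluate to true.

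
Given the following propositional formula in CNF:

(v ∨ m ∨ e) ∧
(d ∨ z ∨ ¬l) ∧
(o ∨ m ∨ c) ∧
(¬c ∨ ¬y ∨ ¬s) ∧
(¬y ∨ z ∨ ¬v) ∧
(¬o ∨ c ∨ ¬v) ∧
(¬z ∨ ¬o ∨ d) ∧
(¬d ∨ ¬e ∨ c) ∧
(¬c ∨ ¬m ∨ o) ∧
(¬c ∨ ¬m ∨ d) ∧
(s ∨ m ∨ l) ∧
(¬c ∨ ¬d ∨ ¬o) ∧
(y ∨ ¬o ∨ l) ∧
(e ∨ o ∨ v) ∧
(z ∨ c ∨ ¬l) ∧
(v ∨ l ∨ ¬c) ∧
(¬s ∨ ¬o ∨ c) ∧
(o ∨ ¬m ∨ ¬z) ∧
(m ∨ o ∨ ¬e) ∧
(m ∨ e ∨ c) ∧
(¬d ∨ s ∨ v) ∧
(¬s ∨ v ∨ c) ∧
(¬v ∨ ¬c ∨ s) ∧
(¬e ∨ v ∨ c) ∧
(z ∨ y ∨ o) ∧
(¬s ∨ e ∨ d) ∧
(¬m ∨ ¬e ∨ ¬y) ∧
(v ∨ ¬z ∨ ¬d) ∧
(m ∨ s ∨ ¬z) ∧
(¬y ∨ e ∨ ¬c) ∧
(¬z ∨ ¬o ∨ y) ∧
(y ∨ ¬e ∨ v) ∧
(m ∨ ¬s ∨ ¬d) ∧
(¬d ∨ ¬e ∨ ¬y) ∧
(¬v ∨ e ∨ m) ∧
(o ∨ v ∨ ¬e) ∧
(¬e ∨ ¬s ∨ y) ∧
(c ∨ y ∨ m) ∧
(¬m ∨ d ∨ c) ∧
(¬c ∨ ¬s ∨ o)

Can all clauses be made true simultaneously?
No

No, the formula is not satisfiable.

No assignment of truth values to the variables can make all 40 clauses true simultaneously.

The formula is UNSAT (unsatisfiable).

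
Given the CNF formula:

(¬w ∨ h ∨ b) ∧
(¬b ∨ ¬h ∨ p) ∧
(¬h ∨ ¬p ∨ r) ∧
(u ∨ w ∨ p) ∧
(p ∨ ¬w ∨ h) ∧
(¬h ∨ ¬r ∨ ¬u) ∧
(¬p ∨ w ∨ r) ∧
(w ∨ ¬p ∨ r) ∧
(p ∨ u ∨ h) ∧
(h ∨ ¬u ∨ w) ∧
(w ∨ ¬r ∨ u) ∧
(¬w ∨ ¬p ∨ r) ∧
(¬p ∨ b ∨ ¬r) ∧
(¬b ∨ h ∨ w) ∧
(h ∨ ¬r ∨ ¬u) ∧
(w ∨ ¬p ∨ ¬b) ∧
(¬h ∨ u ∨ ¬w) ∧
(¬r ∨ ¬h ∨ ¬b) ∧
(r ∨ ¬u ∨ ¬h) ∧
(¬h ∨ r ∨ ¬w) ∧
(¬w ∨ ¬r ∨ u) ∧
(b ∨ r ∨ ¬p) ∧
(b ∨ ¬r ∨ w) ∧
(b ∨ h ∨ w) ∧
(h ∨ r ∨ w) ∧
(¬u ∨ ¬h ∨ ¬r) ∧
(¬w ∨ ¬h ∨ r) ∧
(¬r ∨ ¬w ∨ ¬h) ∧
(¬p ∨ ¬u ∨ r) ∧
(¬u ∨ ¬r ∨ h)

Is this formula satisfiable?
No

No, the formula is not satisfiable.

No assignment of truth values to the variables can make all 30 clauses true simultaneously.

The formula is UNSAT (unsatisfiable).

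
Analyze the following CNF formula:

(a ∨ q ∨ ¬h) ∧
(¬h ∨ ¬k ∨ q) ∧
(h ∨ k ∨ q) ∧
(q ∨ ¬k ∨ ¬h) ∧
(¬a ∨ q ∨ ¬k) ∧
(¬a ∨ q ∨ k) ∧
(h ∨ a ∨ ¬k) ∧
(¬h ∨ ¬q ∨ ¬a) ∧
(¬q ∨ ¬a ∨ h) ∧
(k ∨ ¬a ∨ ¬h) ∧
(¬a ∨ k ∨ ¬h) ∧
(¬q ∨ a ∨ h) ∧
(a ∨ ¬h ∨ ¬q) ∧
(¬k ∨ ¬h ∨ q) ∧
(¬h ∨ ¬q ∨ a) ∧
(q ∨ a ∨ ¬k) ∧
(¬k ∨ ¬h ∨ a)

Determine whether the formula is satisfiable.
No

No, the formula is not satisfiable.

No assignment of truth values to the variables can make all 17 clauses true simultaneously.

The formula is UNSAT (unsatisfiable).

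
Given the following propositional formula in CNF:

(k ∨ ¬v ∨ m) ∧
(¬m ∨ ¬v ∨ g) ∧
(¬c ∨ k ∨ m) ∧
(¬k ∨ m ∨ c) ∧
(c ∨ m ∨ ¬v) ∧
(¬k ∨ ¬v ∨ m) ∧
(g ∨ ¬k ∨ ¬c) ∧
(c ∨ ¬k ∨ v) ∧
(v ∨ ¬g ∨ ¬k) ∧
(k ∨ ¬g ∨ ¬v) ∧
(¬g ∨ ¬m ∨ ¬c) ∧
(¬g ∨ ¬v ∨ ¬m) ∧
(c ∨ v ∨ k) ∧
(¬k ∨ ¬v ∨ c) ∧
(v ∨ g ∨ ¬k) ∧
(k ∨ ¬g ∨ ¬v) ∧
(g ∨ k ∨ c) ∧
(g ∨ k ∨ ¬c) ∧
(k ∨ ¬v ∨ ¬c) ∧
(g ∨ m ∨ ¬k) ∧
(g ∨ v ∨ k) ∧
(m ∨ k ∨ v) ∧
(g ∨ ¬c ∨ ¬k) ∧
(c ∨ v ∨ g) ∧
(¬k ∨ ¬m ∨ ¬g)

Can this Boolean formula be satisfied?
No

No, the formula is not satisfiable.

No assignment of truth values to the variables can make all 25 clauses true simultaneously.

The formula is UNSAT (unsatisfiable).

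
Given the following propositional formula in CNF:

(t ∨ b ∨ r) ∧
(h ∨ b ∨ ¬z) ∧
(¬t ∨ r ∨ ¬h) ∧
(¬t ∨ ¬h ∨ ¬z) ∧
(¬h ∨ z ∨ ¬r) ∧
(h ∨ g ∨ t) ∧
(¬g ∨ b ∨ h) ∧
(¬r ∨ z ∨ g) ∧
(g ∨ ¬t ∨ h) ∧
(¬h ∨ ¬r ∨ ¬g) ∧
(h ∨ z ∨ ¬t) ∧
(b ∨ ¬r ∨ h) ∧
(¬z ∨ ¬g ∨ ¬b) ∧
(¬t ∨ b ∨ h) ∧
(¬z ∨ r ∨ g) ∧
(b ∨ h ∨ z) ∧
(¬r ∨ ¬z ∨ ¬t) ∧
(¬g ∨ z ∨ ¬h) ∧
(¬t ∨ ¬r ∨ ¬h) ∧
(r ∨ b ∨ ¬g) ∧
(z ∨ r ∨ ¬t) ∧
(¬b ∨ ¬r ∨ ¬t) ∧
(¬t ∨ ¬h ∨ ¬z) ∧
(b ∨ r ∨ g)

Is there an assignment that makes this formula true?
Yes

Yes, the formula is satisfiable.

One satisfying assignment is: g=False, z=False, r=False, b=True, h=True, t=False

Verification: With this assignment, all 24 clauses evaluate to true.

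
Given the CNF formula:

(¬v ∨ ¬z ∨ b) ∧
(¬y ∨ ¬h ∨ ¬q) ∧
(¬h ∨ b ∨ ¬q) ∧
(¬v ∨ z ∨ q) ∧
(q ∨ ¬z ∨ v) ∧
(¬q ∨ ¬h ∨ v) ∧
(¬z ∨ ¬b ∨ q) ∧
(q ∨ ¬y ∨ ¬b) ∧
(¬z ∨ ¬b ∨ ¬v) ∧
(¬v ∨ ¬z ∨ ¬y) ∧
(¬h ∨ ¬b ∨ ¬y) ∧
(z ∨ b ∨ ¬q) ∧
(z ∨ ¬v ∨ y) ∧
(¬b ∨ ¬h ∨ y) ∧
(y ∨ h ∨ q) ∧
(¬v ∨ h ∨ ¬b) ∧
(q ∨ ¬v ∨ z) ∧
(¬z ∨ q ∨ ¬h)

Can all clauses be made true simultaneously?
Yes

Yes, the formula is satisfiable.

One satisfying assignment is: v=False, y=True, z=False, q=False, h=False, b=False

Verification: With this assignment, all 18 clauses evaluate to true.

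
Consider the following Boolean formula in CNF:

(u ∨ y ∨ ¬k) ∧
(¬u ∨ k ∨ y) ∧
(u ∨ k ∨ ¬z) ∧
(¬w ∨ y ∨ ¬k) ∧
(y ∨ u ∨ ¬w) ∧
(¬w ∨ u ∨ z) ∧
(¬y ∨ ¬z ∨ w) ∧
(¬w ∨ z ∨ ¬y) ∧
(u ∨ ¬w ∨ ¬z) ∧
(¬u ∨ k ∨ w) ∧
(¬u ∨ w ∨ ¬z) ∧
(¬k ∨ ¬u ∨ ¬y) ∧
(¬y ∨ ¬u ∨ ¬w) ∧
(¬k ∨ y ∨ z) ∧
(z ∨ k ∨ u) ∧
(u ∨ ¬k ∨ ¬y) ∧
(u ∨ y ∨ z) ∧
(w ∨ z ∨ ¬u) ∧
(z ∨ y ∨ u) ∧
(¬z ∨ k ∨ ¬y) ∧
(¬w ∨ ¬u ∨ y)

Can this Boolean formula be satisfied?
No

No, the formula is not satisfiable.

No assignment of truth values to the variables can make all 21 clauses true simultaneously.

The formula is UNSAT (unsatisfiable).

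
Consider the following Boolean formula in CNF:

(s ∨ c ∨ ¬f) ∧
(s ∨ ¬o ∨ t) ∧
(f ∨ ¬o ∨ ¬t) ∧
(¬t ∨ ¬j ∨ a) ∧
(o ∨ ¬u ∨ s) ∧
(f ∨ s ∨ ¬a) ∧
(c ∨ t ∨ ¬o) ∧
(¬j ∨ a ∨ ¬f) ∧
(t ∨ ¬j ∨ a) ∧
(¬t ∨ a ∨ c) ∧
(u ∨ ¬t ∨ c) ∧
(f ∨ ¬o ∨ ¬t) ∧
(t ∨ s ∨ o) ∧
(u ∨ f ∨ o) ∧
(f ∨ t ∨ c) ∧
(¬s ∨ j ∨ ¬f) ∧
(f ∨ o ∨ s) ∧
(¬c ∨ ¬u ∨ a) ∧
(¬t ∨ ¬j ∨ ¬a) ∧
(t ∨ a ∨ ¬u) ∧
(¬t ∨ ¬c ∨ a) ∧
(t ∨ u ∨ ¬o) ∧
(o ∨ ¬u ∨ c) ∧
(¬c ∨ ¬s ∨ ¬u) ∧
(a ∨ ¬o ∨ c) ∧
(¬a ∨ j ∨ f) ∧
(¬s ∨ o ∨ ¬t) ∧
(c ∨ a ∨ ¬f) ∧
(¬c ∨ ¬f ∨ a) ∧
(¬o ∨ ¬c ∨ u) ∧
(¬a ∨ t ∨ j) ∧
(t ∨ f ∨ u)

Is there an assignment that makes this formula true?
Yes

Yes, the formula is satisfiable.

One satisfying assignment is: t=True, f=True, o=False, s=False, u=False, j=False, c=True, a=True

Verification: With this assignment, all 32 clauses evaluate to true.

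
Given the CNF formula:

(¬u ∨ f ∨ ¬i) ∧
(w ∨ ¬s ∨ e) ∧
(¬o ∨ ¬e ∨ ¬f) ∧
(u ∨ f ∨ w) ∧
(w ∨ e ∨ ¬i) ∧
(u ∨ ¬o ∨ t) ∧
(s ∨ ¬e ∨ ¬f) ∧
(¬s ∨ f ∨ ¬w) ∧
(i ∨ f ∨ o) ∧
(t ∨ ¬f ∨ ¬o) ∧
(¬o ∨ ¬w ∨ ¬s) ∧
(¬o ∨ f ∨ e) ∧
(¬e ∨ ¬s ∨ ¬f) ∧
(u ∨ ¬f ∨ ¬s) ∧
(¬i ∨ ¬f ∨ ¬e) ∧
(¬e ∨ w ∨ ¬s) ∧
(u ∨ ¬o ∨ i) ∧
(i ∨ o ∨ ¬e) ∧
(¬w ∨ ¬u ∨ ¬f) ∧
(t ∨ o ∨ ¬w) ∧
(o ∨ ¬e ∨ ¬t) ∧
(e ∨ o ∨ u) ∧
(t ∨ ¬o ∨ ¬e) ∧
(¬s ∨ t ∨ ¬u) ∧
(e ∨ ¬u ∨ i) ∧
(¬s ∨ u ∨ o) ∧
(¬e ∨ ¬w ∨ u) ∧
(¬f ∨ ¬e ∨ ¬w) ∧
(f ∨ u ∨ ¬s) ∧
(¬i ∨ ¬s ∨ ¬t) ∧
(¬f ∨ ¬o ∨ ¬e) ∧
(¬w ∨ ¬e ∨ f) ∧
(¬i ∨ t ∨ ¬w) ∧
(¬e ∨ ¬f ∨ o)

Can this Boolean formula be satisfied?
Yes

Yes, the formula is satisfiable.

One satisfying assignment is: s=False, w=True, t=True, u=False, f=True, o=True, i=True, e=False

Verification: With this assignment, all 34 clauses evaluate to true.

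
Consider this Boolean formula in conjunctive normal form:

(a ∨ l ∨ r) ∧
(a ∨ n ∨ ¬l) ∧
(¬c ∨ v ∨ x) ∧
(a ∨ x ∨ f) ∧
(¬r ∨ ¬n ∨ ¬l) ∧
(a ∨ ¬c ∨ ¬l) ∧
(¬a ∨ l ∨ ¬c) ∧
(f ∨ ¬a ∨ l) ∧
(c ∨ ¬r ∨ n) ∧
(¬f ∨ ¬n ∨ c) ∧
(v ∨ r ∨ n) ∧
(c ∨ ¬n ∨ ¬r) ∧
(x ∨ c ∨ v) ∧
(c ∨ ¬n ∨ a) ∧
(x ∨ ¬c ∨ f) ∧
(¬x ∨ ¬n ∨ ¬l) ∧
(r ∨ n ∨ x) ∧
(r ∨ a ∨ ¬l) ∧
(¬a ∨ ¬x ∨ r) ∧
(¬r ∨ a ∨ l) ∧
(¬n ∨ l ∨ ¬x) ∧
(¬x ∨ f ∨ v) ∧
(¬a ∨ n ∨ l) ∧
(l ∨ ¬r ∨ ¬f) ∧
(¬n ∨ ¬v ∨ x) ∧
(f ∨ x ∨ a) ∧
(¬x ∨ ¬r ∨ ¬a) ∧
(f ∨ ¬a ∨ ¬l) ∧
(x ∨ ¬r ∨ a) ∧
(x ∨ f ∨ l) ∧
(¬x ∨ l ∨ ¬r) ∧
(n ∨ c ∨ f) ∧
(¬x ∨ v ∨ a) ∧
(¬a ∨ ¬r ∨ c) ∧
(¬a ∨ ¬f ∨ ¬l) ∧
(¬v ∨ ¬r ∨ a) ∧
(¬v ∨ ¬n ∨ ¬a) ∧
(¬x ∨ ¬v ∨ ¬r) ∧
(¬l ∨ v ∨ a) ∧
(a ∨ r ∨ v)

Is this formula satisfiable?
No

No, the formula is not satisfiable.

No assignment of truth values to the variables can make all 40 clauses true simultaneously.

The formula is UNSAT (unsatisfiable).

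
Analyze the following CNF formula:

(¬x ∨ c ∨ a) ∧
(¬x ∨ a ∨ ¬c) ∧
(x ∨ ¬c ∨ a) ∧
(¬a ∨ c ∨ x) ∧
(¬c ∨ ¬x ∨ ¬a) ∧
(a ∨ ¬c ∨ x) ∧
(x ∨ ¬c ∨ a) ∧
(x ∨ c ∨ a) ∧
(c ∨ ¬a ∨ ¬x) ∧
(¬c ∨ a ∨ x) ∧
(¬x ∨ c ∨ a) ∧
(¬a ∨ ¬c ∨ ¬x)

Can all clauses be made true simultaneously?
Yes

Yes, the formula is satisfiable.

One satisfying assignment is: a=True, x=False, c=True

Verification: With this assignment, all 12 clauses evaluate to true.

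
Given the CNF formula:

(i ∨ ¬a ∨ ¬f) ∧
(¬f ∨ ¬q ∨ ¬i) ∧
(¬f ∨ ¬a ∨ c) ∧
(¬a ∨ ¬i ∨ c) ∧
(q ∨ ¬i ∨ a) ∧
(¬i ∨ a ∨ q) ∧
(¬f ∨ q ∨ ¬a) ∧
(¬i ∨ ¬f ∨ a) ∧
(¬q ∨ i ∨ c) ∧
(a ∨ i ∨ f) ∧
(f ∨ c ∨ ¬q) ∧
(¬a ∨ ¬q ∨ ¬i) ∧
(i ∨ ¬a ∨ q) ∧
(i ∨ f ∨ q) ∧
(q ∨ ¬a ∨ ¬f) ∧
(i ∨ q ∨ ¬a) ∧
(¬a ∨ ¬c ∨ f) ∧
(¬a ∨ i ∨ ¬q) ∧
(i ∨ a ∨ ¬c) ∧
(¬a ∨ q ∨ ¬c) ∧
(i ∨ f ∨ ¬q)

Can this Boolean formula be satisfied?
Yes

Yes, the formula is satisfiable.

One satisfying assignment is: c=True, a=False, i=True, f=False, q=True

Verification: With this assignment, all 21 clauses evaluate to true.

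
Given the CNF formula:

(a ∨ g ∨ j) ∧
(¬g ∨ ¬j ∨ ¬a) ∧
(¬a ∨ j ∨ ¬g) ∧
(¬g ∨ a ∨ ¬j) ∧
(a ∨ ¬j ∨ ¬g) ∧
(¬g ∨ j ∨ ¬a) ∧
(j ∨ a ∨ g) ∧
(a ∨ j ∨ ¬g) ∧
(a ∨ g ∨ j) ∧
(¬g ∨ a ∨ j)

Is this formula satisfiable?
Yes

Yes, the formula is satisfiable.

One satisfying assignment is: g=False, a=True, j=False

Verification: With this assignment, all 10 clauses evaluate to true.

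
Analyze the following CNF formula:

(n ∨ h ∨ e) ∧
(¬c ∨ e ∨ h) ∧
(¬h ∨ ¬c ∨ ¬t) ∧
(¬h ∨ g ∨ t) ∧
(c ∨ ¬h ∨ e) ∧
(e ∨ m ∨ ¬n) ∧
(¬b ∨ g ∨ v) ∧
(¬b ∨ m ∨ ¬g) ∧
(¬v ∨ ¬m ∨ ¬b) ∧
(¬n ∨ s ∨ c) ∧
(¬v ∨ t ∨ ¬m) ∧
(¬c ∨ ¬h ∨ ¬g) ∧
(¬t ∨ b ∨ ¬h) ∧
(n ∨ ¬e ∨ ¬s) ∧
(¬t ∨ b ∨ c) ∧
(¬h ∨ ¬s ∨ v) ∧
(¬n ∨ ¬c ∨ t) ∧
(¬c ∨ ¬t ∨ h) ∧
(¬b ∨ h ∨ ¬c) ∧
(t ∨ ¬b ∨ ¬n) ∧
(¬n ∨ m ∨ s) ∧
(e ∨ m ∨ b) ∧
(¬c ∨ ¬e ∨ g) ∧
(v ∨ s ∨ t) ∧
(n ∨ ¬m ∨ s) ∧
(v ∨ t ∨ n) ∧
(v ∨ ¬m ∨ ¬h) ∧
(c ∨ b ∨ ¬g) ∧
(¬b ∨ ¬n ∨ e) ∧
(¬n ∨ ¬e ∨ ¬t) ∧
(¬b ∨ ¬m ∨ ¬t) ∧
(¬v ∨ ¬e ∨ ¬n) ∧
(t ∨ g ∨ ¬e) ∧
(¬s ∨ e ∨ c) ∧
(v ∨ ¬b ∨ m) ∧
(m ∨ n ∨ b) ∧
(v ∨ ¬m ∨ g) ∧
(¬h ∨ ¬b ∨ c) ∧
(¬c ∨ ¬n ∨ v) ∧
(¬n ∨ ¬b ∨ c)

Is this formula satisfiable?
Yes

Yes, the formula is satisfiable.

One satisfying assignment is: b=True, n=False, h=False, g=False, s=False, e=True, m=False, v=True, c=False, t=True

Verification: With this assignment, all 40 clauses evaluate to true.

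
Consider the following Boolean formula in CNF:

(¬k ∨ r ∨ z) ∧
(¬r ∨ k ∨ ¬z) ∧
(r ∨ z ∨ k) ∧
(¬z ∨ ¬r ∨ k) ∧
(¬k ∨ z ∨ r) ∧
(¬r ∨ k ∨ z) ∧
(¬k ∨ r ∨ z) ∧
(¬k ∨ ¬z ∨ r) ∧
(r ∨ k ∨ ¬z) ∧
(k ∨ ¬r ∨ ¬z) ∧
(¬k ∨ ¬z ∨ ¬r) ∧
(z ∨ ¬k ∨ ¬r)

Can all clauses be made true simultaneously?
No

No, the formula is not satisfiable.

No assignment of truth values to the variables can make all 12 clauses true simultaneously.

The formula is UNSAT (unsatisfiable).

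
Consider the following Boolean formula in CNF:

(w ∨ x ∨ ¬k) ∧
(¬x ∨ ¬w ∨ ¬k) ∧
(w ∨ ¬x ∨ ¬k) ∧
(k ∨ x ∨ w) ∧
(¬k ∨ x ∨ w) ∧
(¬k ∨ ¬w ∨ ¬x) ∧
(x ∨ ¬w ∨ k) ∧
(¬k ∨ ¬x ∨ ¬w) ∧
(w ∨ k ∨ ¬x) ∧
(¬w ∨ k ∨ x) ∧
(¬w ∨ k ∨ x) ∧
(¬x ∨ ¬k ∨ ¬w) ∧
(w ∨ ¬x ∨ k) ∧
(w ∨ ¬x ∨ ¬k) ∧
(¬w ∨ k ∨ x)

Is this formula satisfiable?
Yes

Yes, the formula is satisfiable.

One satisfying assignment is: k=False, x=True, w=True

Verification: With this assignment, all 15 clauses evaluate to true.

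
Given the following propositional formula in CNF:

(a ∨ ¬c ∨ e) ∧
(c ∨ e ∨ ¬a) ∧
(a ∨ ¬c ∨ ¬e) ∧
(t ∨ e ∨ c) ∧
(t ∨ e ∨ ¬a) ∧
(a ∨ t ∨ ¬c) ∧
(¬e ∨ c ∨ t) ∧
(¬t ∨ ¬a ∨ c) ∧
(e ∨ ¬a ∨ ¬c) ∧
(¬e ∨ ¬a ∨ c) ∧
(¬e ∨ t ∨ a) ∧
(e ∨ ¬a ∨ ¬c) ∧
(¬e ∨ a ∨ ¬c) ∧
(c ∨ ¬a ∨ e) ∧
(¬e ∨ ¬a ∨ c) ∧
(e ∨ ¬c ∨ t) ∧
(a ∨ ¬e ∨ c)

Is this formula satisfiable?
Yes

Yes, the formula is satisfiable.

One satisfying assignment is: c=True, a=True, t=False, e=True

Verification: With this assignment, all 17 clauses evaluate to true.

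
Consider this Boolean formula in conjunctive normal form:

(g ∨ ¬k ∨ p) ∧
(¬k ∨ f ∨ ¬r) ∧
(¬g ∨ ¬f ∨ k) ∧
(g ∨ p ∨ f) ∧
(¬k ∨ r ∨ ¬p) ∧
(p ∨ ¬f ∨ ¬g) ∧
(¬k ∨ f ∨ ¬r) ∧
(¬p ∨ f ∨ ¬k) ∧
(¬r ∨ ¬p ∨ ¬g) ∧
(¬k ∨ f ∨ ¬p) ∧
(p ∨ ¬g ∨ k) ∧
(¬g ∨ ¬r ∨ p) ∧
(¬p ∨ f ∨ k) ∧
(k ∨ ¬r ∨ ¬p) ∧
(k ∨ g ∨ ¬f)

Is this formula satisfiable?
Yes

Yes, the formula is satisfiable.

One satisfying assignment is: f=False, g=True, p=False, k=True, r=False

Verification: With this assignment, all 15 clauses evaluate to true.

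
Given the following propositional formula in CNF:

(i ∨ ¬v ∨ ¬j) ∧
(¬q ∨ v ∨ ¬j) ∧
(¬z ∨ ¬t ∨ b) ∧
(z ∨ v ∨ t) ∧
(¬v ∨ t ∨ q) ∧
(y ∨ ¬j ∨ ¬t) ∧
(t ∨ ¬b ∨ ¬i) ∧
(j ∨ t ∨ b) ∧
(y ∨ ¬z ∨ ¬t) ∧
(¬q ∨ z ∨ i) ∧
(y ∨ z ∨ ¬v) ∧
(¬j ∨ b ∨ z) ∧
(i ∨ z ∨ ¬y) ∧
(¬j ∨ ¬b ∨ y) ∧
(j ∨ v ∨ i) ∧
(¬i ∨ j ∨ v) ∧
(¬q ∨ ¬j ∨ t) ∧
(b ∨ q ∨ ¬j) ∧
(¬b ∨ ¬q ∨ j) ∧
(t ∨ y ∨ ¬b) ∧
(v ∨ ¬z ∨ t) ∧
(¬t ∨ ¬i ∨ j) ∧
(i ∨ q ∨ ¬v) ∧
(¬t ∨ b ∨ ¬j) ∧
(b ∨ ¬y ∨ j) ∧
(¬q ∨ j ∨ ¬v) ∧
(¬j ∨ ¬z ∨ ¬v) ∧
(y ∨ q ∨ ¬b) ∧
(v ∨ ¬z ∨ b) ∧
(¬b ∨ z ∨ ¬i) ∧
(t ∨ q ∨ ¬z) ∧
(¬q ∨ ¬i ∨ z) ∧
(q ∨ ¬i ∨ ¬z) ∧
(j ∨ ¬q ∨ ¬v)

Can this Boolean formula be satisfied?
Yes

Yes, the formula is satisfiable.

One satisfying assignment is: i=False, y=True, v=False, j=True, z=True, q=False, b=True, t=True

Verification: With this assignment, all 34 clauses evaluate to true.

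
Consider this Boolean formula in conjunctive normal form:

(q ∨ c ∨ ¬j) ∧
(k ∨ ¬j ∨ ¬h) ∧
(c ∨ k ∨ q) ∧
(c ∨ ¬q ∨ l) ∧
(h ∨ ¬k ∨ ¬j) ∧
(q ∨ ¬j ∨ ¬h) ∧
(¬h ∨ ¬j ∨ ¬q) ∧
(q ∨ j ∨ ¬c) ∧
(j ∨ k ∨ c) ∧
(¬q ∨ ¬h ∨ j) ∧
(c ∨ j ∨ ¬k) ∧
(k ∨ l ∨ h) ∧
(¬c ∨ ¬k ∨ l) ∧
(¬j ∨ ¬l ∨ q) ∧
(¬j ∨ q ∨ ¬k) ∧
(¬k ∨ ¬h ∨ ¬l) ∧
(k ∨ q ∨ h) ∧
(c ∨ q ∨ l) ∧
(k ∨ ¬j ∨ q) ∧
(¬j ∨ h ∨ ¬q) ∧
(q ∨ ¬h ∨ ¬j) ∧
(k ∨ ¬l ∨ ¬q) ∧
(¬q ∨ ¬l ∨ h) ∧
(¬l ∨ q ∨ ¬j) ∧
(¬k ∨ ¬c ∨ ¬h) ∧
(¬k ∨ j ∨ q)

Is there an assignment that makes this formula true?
No

No, the formula is not satisfiable.

No assignment of truth values to the variables can make all 26 clauses true simultaneously.

The formula is UNSAT (unsatisfiable).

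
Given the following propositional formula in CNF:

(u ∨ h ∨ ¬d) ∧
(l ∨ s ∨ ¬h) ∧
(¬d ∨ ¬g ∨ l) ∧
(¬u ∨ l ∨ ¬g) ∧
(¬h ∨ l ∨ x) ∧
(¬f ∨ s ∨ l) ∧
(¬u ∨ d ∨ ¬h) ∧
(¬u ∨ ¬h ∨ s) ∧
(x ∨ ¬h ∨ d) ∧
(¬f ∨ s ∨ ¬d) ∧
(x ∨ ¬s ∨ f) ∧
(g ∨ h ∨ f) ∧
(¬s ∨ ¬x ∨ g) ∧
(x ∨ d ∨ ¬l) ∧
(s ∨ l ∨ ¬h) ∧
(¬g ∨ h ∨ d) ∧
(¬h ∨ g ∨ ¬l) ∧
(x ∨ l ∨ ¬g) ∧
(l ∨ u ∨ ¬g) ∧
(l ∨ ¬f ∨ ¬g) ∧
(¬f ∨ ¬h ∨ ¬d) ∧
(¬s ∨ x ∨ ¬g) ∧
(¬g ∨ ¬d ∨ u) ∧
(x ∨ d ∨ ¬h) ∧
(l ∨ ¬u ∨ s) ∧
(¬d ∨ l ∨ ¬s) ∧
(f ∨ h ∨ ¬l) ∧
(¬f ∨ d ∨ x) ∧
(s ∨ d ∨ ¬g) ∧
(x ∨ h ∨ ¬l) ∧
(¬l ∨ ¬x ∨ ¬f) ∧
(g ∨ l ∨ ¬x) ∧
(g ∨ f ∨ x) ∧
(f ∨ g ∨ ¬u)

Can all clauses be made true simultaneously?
Yes

Yes, the formula is satisfiable.

One satisfying assignment is: u=False, s=True, x=True, d=False, l=True, h=True, g=True, f=False

Verification: With this assignment, all 34 clauses evaluate to true.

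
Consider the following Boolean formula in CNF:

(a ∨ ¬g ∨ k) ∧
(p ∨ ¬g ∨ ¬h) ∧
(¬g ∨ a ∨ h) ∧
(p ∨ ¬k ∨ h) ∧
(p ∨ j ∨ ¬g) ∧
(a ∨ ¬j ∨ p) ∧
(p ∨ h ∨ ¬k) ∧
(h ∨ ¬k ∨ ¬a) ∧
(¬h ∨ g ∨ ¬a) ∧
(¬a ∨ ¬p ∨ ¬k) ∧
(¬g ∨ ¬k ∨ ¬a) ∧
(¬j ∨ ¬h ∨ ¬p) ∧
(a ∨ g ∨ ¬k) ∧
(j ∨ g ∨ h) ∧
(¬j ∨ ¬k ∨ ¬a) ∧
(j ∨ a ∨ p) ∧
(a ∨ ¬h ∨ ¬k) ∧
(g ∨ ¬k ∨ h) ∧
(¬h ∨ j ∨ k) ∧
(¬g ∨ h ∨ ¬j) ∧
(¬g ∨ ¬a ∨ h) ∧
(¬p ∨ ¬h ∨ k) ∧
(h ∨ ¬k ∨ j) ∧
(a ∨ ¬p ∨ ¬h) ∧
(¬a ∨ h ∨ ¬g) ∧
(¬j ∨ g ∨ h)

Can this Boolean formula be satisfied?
No

No, the formula is not satisfiable.

No assignment of truth values to the variables can make all 26 clauses true simultaneously.

The formula is UNSAT (unsatisfiable).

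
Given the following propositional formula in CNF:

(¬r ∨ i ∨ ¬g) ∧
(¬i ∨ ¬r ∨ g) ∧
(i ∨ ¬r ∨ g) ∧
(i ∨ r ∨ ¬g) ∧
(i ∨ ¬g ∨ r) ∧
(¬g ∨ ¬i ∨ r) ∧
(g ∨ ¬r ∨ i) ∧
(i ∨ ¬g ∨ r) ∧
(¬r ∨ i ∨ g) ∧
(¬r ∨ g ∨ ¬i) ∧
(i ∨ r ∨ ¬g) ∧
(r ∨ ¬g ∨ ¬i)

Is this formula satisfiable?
Yes

Yes, the formula is satisfiable.

One satisfying assignment is: i=False, r=False, g=False

Verification: With this assignment, all 12 clauses evaluate to true.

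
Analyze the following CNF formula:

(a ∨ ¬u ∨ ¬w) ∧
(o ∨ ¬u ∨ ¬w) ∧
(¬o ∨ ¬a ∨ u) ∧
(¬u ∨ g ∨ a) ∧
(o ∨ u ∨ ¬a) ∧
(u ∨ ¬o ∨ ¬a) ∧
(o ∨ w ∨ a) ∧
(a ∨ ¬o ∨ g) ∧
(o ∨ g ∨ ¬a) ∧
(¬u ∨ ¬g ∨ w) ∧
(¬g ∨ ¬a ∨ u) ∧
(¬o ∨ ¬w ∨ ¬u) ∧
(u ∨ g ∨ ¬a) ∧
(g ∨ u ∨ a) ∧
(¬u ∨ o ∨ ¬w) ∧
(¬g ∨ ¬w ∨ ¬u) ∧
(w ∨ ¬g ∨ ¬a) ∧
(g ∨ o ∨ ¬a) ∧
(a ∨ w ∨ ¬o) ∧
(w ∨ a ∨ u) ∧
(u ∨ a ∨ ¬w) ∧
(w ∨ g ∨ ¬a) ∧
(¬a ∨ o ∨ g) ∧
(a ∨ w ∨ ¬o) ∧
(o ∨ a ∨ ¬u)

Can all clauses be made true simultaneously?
No

No, the formula is not satisfiable.

No assignment of truth values to the variables can make all 25 clauses true simultaneously.

The formula is UNSAT (unsatisfiable).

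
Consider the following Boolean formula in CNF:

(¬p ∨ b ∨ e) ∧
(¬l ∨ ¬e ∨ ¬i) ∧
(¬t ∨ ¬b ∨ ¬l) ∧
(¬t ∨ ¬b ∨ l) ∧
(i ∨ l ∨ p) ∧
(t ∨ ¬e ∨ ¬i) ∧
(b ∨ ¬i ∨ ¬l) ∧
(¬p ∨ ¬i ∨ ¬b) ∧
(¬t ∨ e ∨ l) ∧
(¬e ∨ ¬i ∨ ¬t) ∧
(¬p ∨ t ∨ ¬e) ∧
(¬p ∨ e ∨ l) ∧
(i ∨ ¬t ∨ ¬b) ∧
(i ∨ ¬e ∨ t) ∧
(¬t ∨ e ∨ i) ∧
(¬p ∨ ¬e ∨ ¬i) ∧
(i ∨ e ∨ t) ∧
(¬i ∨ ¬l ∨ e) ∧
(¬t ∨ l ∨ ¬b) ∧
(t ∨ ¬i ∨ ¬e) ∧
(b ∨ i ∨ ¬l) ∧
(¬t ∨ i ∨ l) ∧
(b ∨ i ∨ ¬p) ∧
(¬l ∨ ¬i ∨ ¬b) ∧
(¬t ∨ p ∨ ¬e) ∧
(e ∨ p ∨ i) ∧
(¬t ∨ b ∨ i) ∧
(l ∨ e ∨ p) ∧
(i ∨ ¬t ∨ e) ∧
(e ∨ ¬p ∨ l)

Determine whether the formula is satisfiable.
No

No, the formula is not satisfiable.

No assignment of truth values to the variables can make all 30 clauses true simultaneously.

The formula is UNSAT (unsatisfiable).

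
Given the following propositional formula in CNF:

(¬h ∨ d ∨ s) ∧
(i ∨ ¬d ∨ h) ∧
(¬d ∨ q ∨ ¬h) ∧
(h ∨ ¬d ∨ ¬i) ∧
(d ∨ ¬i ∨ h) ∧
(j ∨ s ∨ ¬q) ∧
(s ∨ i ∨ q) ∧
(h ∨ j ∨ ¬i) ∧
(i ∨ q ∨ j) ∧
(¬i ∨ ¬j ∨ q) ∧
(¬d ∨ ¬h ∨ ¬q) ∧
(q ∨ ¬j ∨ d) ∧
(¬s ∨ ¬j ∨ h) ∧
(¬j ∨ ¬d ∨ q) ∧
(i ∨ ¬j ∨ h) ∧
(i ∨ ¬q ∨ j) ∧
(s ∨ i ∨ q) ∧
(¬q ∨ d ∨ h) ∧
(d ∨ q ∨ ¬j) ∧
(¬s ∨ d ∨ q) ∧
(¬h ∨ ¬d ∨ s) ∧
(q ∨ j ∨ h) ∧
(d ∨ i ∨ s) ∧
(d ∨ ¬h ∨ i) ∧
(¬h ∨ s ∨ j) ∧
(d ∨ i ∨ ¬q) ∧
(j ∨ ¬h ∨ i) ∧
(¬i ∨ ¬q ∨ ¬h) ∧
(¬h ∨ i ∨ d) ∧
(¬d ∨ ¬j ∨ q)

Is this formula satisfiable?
No

No, the formula is not satisfiable.

No assignment of truth values to the variables can make all 30 clauses true simultaneously.

The formula is UNSAT (unsatisfiable).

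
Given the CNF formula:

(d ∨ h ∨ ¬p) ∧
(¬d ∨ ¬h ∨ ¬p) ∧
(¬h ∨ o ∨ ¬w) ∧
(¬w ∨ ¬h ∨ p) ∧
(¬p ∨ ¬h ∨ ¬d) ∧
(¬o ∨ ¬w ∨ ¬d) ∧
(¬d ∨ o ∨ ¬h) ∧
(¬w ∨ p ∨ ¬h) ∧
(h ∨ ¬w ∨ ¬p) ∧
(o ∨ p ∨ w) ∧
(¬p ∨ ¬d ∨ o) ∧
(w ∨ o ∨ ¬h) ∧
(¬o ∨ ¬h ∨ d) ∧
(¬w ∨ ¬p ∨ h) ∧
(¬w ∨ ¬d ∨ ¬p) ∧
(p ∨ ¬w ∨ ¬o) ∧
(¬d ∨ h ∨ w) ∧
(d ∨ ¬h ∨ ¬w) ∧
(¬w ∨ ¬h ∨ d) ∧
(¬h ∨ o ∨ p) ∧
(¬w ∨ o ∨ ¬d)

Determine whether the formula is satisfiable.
Yes

Yes, the formula is satisfiable.

One satisfying assignment is: w=True, h=False, d=False, o=False, p=False

Verification: With this assignment, all 21 clauses evaluate to true.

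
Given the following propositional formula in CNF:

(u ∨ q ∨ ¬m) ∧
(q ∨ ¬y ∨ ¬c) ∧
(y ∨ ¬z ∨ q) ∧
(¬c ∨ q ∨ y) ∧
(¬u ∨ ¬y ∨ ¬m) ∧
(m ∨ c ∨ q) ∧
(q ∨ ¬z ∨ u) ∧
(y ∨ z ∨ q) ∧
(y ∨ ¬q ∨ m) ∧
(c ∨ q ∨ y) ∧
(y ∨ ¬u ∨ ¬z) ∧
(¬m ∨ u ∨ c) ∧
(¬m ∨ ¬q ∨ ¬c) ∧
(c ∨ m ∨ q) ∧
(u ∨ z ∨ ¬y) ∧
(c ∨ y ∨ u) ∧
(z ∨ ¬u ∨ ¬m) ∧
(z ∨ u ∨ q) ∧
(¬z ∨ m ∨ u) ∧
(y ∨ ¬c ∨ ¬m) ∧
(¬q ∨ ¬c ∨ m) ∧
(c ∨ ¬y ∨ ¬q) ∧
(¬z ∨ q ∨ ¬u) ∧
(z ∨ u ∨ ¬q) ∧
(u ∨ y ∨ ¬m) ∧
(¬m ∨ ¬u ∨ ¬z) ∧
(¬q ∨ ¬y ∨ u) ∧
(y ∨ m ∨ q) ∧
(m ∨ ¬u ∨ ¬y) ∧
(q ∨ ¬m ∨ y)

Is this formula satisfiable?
No

No, the formula is not satisfiable.

No assignment of truth values to the variables can make all 30 clauses true simultaneously.

The formula is UNSAT (unsatisfiable).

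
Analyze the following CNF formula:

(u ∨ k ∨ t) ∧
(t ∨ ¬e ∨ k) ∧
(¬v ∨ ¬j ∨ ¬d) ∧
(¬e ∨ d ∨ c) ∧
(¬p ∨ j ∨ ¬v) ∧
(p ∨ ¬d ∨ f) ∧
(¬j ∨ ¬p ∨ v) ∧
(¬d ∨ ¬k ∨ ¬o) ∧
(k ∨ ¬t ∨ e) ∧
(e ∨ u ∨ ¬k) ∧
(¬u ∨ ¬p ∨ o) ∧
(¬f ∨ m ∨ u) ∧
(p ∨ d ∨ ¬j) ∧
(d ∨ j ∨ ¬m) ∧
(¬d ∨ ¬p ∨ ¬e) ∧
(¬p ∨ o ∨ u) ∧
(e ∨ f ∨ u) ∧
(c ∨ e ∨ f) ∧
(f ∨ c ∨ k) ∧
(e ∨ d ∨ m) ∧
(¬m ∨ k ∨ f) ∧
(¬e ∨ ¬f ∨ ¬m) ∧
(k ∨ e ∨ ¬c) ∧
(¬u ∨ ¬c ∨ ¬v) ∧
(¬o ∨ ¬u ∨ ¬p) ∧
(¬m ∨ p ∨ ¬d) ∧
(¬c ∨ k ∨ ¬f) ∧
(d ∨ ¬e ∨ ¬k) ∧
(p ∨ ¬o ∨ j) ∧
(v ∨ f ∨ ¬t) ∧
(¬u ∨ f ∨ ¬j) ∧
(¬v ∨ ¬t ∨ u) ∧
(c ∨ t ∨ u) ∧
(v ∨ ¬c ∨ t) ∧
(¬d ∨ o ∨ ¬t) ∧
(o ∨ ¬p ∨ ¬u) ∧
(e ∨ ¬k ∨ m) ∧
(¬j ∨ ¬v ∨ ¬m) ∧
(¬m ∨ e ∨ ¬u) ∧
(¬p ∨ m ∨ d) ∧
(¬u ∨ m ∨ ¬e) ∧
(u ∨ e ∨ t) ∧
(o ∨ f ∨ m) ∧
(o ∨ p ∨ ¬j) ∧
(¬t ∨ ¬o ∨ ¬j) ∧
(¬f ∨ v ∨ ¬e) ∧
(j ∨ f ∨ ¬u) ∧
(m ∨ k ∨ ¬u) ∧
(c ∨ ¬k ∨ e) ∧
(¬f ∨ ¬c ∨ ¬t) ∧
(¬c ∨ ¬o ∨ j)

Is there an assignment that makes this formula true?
No

No, the formula is not satisfiable.

No assignment of truth values to the variables can make all 51 clauses true simultaneously.

The formula is UNSAT (unsatisfiable).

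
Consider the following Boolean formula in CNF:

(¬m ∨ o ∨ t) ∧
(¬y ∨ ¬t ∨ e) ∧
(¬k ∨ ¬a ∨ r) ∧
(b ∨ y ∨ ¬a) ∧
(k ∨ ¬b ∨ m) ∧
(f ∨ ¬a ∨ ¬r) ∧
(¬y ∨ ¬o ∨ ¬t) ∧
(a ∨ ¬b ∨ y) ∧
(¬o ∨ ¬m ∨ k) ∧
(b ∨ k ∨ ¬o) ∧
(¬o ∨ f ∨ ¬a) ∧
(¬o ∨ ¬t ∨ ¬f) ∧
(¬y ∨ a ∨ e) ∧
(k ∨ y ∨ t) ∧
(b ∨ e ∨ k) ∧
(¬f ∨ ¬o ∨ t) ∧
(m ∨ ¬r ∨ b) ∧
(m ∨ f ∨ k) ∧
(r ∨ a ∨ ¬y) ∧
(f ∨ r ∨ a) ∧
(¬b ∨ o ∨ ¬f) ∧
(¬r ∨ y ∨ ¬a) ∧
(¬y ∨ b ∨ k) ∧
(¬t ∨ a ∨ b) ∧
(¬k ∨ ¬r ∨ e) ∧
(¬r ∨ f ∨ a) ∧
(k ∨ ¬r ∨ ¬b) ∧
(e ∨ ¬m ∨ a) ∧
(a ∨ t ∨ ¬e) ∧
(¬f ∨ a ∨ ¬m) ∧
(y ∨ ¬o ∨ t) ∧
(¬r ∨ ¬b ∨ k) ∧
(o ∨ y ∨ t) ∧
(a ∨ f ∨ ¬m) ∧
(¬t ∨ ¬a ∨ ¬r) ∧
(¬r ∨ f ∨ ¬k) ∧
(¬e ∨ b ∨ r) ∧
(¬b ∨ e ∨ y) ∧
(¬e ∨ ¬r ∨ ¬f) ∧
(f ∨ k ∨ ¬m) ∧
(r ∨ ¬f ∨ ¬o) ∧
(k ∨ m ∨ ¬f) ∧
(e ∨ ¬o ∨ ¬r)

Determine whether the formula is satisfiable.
No

No, the formula is not satisfiable.

No assignment of truth values to the variables can make all 43 clauses true simultaneously.

The formula is UNSAT (unsatisfiable).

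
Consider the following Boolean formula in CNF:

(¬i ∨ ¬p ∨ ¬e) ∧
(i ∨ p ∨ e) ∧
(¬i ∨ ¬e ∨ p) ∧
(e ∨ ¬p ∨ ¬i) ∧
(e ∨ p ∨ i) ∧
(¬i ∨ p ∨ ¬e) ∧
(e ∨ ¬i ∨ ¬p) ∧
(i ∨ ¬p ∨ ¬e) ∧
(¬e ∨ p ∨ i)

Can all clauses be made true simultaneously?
Yes

Yes, the formula is satisfiable.

One satisfying assignment is: p=False, i=True, e=False

Verification: With this assignment, all 9 clauses evaluate to true.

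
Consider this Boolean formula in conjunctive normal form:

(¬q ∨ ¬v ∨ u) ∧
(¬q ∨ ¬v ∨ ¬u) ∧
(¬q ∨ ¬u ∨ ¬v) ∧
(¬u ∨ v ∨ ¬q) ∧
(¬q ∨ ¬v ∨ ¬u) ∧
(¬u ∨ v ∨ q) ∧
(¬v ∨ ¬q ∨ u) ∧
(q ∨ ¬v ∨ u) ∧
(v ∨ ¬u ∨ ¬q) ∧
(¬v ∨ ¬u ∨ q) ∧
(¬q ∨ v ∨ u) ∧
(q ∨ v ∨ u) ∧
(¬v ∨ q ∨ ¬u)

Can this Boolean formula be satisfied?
No

No, the formula is not satisfiable.

No assignment of truth values to the variables can make all 13 clauses true simultaneously.

The formula is UNSAT (unsatisfiable).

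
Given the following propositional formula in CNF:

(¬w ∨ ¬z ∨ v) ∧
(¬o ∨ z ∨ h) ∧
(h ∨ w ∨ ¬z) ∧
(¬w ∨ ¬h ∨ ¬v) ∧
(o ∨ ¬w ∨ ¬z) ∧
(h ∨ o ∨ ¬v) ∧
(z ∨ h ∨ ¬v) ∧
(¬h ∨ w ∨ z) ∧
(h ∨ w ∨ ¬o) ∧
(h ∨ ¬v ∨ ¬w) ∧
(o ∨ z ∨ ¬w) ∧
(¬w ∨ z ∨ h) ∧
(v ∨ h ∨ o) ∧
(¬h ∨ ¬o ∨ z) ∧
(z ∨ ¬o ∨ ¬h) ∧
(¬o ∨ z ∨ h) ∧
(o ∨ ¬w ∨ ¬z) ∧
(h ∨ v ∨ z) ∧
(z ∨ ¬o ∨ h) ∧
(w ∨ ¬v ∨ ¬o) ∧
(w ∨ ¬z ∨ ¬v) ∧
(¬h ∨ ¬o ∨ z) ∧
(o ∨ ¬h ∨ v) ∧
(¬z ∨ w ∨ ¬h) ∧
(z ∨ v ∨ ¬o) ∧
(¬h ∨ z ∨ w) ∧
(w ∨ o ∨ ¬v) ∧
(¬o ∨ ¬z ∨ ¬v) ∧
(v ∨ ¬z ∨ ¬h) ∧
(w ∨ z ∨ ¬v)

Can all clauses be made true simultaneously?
No

No, the formula is not satisfiable.

No assignment of truth values to the variables can make all 30 clauses true simultaneously.

The formula is UNSAT (unsatisfiable).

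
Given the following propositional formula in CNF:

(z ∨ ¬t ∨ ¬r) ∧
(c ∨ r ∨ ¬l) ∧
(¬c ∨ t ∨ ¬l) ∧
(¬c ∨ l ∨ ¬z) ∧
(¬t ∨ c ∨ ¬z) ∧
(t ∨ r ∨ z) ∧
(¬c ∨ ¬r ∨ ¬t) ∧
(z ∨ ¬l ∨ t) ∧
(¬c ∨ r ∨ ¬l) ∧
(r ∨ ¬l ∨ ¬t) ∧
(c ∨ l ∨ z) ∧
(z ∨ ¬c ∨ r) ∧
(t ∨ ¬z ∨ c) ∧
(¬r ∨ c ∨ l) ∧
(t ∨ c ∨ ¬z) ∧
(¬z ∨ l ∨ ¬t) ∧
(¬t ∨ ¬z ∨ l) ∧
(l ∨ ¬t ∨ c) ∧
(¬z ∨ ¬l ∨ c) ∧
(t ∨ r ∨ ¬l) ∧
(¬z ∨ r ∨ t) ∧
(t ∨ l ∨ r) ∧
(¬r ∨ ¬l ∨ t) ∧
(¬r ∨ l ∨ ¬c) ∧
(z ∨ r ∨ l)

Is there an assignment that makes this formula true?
No

No, the formula is not satisfiable.

No assignment of truth values to the variables can make all 25 clauses true simultaneously.

The formula is UNSAT (unsatisfiable).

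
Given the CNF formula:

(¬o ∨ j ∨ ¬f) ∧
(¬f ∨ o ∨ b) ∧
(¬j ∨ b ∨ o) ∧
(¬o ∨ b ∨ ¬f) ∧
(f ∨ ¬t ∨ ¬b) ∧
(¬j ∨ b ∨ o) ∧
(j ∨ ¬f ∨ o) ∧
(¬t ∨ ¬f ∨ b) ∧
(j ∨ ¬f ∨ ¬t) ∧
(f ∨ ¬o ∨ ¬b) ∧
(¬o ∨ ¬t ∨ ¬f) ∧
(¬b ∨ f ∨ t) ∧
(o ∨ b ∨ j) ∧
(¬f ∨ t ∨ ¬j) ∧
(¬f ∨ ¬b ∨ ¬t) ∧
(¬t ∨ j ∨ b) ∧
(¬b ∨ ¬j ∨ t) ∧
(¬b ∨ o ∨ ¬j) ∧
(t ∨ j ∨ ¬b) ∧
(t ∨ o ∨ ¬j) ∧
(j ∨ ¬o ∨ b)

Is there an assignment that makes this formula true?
Yes

Yes, the formula is satisfiable.

One satisfying assignment is: b=False, f=False, o=True, t=False, j=True

Verification: With this assignment, all 21 clauses evaluate to true.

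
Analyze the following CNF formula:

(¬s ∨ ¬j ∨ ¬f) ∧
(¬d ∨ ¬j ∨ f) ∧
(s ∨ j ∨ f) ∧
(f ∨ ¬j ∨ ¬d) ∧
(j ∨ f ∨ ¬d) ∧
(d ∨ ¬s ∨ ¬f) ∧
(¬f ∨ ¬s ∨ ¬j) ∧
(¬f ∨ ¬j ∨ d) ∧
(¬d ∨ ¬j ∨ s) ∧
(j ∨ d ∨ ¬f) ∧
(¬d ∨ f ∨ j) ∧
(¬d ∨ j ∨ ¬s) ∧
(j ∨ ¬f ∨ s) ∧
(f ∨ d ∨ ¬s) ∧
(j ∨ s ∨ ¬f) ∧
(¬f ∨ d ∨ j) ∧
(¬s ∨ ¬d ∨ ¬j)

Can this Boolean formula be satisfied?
Yes

Yes, the formula is satisfiable.

One satisfying assignment is: d=False, j=True, f=False, s=False

Verification: With this assignment, all 17 clauses evaluate to true.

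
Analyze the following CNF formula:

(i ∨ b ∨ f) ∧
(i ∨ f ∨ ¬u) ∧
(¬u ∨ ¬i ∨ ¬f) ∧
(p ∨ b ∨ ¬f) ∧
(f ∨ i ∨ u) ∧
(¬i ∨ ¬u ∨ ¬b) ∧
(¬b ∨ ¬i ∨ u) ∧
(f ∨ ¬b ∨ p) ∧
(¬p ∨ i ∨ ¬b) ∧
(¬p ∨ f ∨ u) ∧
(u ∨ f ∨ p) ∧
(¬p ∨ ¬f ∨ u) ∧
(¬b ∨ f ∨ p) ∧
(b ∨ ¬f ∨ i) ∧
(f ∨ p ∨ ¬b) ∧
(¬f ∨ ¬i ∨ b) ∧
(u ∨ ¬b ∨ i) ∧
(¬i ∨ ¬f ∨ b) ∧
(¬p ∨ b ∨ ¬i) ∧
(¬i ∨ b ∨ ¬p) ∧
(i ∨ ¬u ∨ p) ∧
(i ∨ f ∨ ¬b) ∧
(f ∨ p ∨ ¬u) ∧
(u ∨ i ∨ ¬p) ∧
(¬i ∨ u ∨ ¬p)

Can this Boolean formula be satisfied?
No

No, the formula is not satisfiable.

No assignment of truth values to the variables can make all 25 clauses true simultaneously.

The formula is UNSAT (unsatisfiable).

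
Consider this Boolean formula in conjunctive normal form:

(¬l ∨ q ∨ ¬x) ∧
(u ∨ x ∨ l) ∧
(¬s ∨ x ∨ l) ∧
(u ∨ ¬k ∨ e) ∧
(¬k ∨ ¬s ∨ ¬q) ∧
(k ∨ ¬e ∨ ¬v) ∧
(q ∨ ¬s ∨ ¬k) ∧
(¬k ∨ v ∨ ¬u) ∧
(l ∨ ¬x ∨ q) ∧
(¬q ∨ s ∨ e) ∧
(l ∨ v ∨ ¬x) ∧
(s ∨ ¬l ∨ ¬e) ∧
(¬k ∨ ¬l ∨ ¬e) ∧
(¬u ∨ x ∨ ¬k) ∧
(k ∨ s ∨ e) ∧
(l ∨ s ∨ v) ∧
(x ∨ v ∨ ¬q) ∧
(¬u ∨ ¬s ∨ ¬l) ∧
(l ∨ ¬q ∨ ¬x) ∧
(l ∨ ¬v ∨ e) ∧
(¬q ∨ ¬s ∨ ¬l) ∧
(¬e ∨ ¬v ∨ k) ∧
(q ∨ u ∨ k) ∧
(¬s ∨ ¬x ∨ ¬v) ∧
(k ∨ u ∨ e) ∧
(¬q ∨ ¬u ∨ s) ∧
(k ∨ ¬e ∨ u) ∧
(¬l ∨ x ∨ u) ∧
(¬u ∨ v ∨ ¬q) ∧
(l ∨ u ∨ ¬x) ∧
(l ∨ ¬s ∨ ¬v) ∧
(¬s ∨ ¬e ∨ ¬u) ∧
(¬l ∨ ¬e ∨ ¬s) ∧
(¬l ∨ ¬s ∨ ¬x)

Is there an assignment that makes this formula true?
No

No, the formula is not satisfiable.

No assignment of truth values to the variables can make all 34 clauses true simultaneously.

The formula is UNSAT (unsatisfiable).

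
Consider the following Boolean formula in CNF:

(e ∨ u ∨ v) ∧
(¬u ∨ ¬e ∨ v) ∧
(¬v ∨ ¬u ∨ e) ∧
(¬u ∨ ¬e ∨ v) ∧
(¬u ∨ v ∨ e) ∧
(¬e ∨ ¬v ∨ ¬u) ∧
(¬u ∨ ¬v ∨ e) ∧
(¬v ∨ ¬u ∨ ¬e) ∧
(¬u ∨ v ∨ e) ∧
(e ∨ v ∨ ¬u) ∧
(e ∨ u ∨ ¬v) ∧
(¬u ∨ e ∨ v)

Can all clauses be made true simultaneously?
Yes

Yes, the formula is satisfiable.

One satisfying assignment is: u=False, v=False, e=True

Verification: With this assignment, all 12 clauses evaluate to true.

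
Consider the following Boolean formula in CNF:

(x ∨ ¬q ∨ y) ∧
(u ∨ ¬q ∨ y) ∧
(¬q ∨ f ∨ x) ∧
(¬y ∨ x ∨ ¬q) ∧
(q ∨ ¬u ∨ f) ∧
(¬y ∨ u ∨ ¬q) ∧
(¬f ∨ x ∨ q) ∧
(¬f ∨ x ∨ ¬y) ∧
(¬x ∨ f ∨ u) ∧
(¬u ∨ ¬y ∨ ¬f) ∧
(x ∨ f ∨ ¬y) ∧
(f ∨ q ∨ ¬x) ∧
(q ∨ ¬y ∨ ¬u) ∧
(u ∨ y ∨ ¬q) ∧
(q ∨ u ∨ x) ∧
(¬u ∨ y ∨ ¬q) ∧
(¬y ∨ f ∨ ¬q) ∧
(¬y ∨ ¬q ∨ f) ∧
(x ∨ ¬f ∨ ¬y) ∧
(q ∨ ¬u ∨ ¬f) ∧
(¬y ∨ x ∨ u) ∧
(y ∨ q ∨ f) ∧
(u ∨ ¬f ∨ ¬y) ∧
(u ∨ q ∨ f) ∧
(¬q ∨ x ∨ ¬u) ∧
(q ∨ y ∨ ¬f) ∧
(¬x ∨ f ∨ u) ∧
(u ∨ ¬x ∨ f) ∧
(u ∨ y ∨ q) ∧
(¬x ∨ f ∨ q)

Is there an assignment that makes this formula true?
No

No, the formula is not satisfiable.

No assignment of truth values to the variables can make all 30 clauses true simultaneously.

The formula is UNSAT (unsatisfiable).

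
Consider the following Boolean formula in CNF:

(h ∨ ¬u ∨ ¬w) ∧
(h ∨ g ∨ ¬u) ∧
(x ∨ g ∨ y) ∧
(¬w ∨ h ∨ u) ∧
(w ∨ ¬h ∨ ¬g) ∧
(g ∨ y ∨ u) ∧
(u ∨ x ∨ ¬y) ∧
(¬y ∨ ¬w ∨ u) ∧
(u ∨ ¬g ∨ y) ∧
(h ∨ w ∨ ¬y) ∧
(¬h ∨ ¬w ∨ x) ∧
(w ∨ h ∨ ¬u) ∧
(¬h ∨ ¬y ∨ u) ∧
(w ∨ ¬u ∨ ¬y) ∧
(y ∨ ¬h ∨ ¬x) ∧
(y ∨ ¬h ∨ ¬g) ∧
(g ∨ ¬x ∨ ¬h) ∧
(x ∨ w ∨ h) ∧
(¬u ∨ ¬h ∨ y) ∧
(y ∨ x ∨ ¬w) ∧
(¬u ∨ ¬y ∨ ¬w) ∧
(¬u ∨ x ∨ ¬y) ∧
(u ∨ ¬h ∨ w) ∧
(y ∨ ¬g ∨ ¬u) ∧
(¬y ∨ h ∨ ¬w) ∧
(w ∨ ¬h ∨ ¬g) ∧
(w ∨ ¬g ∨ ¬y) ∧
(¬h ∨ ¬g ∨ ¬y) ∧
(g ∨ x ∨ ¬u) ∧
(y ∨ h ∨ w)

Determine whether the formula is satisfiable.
No

No, the formula is not satisfiable.

No assignment of truth values to the variables can make all 30 clauses true simultaneously.

The formula is UNSAT (unsatisfiable).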